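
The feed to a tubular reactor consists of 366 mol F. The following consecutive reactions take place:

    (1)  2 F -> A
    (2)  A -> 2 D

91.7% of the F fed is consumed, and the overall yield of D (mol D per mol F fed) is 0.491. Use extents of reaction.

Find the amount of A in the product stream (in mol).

Conversion of F: F consumed = 2ξ₁ = 0.917 × 366 → ξ₁ = 167.8 mol.
Yield of D: 2ξ₂ / 366 = 0.491 → ξ₂ = 89.85 mol.
Outlet amounts (n = n₀ + Σ ν·ξ):
  F: 366 − 2(167.8) = 30.38
  A: 0 + 1(167.8) − 1(89.85) = 77.96
  D: 0 + 2(89.85) = 179.7

78 mol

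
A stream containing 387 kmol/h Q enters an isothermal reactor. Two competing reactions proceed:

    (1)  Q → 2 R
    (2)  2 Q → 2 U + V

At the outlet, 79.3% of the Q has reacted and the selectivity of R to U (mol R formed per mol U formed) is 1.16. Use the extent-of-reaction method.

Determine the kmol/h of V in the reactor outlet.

97.1 kmol/h

Conversion of Q: Q consumed = 0.793 × 387 = 306.9 kmol/h = 1ξ₁ + 2ξ₂.
Selectivity: 2ξ₁ / (2ξ₂) = 1.16 → ξ₁ = 1.16 ξ₂.
Substitute: (1·1.16 + 2) ξ₂ = 306.9 → ξ₂ = 97.12 kmol/h, ξ₁ = 112.7 kmol/h.
Outlet amounts (n = n₀ + Σ ν·ξ):
  Q: 387 − 1(112.7) − 2(97.12) = 80.11
  R: 0 + 2(112.7) = 225.3
  U: 0 + 2(97.12) = 194.2
  V: 0 + 1(97.12) = 97.12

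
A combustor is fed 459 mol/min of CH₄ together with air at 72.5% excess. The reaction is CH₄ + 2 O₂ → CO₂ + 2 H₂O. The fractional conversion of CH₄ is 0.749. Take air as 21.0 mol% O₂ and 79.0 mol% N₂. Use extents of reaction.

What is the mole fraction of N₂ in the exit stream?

0.745

Stoichiometric O₂ = 2 × 459 = 918 mol/min; O₂ fed = 918 × 1.725 = 1584 mol/min.
N₂ fed = 1584 × 79/21 = 5957 mol/min.
Fuel reacted = 0.749 × 459 → ξ = 343.8 mol/min.
Outlet (n = n₀ + ν ξ):
  CH₄: 459 − 1(343.8) = 115.2
  O₂: 1584 − 2(343.8) = 896
  N₂: 5957 (inert)
  CO₂: 0 + 1(343.8) = 343.8
  H₂O: 0 + 2(343.8) = 687.6
Total out = 8000 mol/min; y_N₂ = 5957 / 8000 = 0.7447.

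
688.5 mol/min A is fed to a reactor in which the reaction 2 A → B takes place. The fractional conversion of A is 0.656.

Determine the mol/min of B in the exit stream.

226 mol/min

A reacted = 0.656 × 688.5 = 451.7 mol/min; ν_A = −2, so ξ = 451.7/2 = 225.8 mol/min.
Outlet amounts (n = n₀ + ν ξ):
  A: 688.5 − 2(225.8) = 236.8
  B: 0 + 1(225.8) = 225.8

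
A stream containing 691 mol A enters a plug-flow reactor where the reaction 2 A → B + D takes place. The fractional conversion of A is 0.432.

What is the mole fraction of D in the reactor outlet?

0.216

A reacted = 0.432 × 691 = 298.5 mol; ν_A = −2, so ξ = 298.5/2 = 149.3 mol.
Outlet amounts (n = n₀ + ν ξ):
  A: 691 − 2(149.3) = 392.5
  B: 0 + 1(149.3) = 149.3
  D: 0 + 1(149.3) = 149.3
Total out = 691 mol; y_D = 149.3 / 691 = 0.216.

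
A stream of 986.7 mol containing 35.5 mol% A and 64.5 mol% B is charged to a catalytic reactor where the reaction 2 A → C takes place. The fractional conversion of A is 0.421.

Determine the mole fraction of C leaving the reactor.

A reacted = 0.421 × 350.3 = 147.5 mol; ν_A = −2, so ξ = 147.5/2 = 73.73 mol.
Outlet amounts (n = n₀ + ν ξ):
  A: 350.3 − 2(73.73) = 202.8
  C: 0 + 1(73.73) = 73.73
  B: 636.4 (inert)
Total out = 913 mol; y_C = 73.73 / 913 = 0.08076.

0.0808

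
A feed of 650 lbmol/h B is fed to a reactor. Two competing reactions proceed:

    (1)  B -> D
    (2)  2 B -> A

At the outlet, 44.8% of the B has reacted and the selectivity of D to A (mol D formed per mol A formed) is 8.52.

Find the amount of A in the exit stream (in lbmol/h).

27.7 lbmol/h

Conversion of B: B consumed = 0.448 × 650 = 291.2 lbmol/h = 1ξ₁ + 2ξ₂.
Selectivity: 1ξ₁ / (1ξ₂) = 8.52 → ξ₁ = 8.52 ξ₂.
Substitute: (1·8.52 + 2) ξ₂ = 291.2 → ξ₂ = 27.68 lbmol/h, ξ₁ = 235.8 lbmol/h.
Outlet amounts (n = n₀ + Σ ν·ξ):
  B: 650 − 1(235.8) − 2(27.68) = 358.8
  D: 0 + 1(235.8) = 235.8
  A: 0 + 1(27.68) = 27.68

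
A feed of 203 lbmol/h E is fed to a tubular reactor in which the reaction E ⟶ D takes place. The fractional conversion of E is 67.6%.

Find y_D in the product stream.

E reacted = 0.676 × 203 = 137.2 lbmol/h; ν_E = −1, so ξ = 137.2/1 = 137.2 lbmol/h.
Outlet amounts (n = n₀ + ν ξ):
  E: 203 − 1(137.2) = 65.77
  D: 0 + 1(137.2) = 137.2
Total out = 203 lbmol/h; y_D = 137.2 / 203 = 0.676.

0.676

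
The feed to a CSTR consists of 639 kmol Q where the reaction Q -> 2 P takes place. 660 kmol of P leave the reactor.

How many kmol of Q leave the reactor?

309 kmol

For P: n = n₀ + 2ξ → 660 = 0 + 2ξ, giving ξ = 330 kmol.
Outlet amounts (n = n₀ + ν ξ):
  Q: 639 − 1(330) = 309
  P: 0 + 2(330) = 660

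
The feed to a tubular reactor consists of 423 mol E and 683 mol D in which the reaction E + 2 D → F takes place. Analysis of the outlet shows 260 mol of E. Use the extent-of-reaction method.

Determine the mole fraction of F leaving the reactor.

0.209

For E: n = n₀ − 1ξ → 260 = 423 − 1ξ, giving ξ = 163 mol.
Outlet amounts (n = n₀ + ν ξ):
  E: 423 − 1(163) = 260
  D: 683 − 2(163) = 357
  F: 0 + 1(163) = 163
Total out = 780 mol; y_F = 163 / 780 = 0.209.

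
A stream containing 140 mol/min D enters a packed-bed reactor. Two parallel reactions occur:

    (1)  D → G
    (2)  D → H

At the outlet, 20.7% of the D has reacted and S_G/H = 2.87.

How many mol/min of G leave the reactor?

21.5 mol/min

Conversion of D: D consumed = 0.207 × 140 = 28.98 mol/min = 1ξ₁ + 1ξ₂.
Selectivity: 1ξ₁ / (1ξ₂) = 2.87 → ξ₁ = 2.87 ξ₂.
Substitute: (1·2.87 + 1) ξ₂ = 28.98 → ξ₂ = 7.488 mol/min, ξ₁ = 21.49 mol/min.
Outlet amounts (n = n₀ + Σ ν·ξ):
  D: 140 − 1(21.49) − 1(7.488) = 111
  G: 0 + 1(21.49) = 21.49
  H: 0 + 1(7.488) = 7.488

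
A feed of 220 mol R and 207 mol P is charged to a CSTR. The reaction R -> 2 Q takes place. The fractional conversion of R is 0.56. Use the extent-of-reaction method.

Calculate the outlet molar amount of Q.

246 mol

R reacted = 0.56 × 220 = 123.2 mol; ν_R = −1, so ξ = 123.2/1 = 123.2 mol.
Outlet amounts (n = n₀ + ν ξ):
  R: 220 − 1(123.2) = 96.8
  Q: 0 + 2(123.2) = 246.4
  P: 207 (inert)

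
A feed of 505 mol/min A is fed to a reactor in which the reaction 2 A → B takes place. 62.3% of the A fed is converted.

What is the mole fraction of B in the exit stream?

A reacted = 0.623 × 505 = 314.6 mol/min; ν_A = −2, so ξ = 314.6/2 = 157.3 mol/min.
Outlet amounts (n = n₀ + ν ξ):
  A: 505 − 2(157.3) = 190.4
  B: 0 + 1(157.3) = 157.3
Total out = 347.7 mol/min; y_B = 157.3 / 347.7 = 0.4524.

0.452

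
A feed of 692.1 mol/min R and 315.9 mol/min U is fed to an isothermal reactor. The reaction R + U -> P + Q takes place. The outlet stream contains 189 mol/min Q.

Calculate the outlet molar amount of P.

For Q: n = n₀ + 1ξ → 189 = 0 + 1ξ, giving ξ = 189 mol/min.
Outlet amounts (n = n₀ + ν ξ):
  R: 692.1 − 1(189) = 503.1
  U: 315.9 − 1(189) = 126.9
  P: 0 + 1(189) = 189
  Q: 0 + 1(189) = 189

189 mol/min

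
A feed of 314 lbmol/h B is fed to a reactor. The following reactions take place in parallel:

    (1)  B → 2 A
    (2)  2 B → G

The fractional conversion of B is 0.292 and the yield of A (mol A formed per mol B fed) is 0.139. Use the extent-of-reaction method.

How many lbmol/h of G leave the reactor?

Yield of A: 2ξ₁ / 314 = 0.139 → ξ₁ = 21.82 lbmol/h.
Conversion of B: 1ξ₁ + 2ξ₂ = 0.292 × 314 = 91.69 → ξ₂ = 34.93 lbmol/h.
Outlet amounts (n = n₀ + Σ ν·ξ):
  B: 314 − 1(21.82) − 2(34.93) = 222.3
  A: 0 + 2(21.82) = 43.65
  G: 0 + 1(34.93) = 34.93

34.9 lbmol/h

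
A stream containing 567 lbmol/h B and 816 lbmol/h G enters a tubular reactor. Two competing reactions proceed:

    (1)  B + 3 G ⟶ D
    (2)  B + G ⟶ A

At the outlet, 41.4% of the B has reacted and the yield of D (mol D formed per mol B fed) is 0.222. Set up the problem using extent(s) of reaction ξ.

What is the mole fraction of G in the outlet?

Yield of D: 1ξ₁ / 567 = 0.222 → ξ₁ = 125.9 lbmol/h.
Conversion of B: 1ξ₁ + 1ξ₂ = 0.414 × 567 = 234.7 → ξ₂ = 108.9 lbmol/h.
Outlet amounts (n = n₀ + Σ ν·ξ):
  B: 567 − 1(125.9) − 1(108.9) = 332.3
  G: 816 − 3(125.9) − 1(108.9) = 329.5
  D: 0 + 1(125.9) = 125.9
  A: 0 + 1(108.9) = 108.9
Total out = 896.5 lbmol/h; y_G = 329.5 / 896.5 = 0.3676.

0.368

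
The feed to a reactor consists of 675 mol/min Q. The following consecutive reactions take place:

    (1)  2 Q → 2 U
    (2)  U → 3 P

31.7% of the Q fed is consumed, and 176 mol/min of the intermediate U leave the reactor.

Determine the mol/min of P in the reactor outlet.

114 mol/min

Conversion of Q: Q consumed = 2ξ₁ = 0.317 × 675 → ξ₁ = 107 mol/min.
U balance: n_U = 0 + 2ξ₁ − 1ξ₂ = 176 → ξ₂ = (2·107 − 176)/1 = 37.97 mol/min.
Outlet amounts (n = n₀ + Σ ν·ξ):
  Q: 675 − 2(107) = 461
  U: 0 + 2(107) − 1(37.97) = 176
  P: 0 + 3(37.97) = 113.9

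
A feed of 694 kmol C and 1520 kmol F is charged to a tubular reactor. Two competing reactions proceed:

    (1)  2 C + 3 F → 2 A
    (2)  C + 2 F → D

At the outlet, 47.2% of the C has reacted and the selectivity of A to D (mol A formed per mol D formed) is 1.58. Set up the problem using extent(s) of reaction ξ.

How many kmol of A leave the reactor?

201 kmol

Conversion of C: C consumed = 0.472 × 694 = 327.6 kmol = 2ξ₁ + 1ξ₂.
Selectivity: 2ξ₁ / (1ξ₂) = 1.58 → ξ₁ = 0.79 ξ₂.
Substitute: (2·0.79 + 1) ξ₂ = 327.6 → ξ₂ = 127 kmol, ξ₁ = 100.3 kmol.
Outlet amounts (n = n₀ + Σ ν·ξ):
  C: 694 − 2(100.3) − 1(127) = 366.4
  F: 1520 − 3(100.3) − 2(127) = 965.2
  A: 0 + 2(100.3) = 200.6
  D: 0 + 1(127) = 127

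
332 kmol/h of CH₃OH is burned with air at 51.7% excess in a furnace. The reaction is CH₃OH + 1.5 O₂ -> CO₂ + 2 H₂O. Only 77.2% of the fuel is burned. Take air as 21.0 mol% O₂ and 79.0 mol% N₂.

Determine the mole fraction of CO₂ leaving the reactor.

Stoichiometric O₂ = 1.5 × 332 = 498 kmol/h; O₂ fed = 498 × 1.517 = 755.5 kmol/h.
N₂ fed = 755.5 × 79/21 = 2842 kmol/h.
Fuel reacted = 0.772 × 332 → ξ = 256.3 kmol/h.
Outlet (n = n₀ + ν ξ):
  CH₃OH: 332 − 1(256.3) = 75.7
  O₂: 755.5 − 1.5(256.3) = 371
  N₂: 2842 (inert)
  CO₂: 0 + 1(256.3) = 256.3
  H₂O: 0 + 2(256.3) = 512.6
Total out = 4058 kmol/h; y_CO₂ = 256.3 / 4058 = 0.06317.

0.0632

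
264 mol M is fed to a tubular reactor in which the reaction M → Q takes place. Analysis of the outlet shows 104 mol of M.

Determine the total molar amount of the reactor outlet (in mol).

264 mol

For M: n = n₀ − 1ξ → 104 = 264 − 1ξ, giving ξ = 160 mol.
Outlet amounts (n = n₀ + ν ξ):
  M: 264 − 1(160) = 104
  Q: 0 + 1(160) = 160
Total out = 104 + 160 = 264 mol.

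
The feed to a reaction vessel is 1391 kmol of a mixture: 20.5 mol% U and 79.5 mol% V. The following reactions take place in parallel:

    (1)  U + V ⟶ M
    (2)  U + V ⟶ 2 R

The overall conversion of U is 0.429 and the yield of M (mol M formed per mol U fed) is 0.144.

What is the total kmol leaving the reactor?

1350 kmol

Yield of M: 1ξ₁ / 285.2 = 0.144 → ξ₁ = 41.06 kmol.
Conversion of U: 1ξ₁ + 1ξ₂ = 0.429 × 285.2 = 122.3 → ξ₂ = 81.27 kmol.
Outlet amounts (n = n₀ + Σ ν·ξ):
  U: 285.2 − 1(41.06) − 1(81.27) = 162.8
  V: 1106 − 1(41.06) − 1(81.27) = 983.5
  M: 0 + 1(41.06) = 41.06
  R: 0 + 2(81.27) = 162.5
Total out = 162.8 + 983.5 + 41.06 + 162.5 = 1350 kmol.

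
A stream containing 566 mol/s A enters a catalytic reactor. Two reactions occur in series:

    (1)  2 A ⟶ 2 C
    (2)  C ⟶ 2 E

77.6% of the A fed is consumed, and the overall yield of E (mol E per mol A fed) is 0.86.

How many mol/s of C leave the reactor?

196 mol/s

Conversion of A: A consumed = 2ξ₁ = 0.776 × 566 → ξ₁ = 219.6 mol/s.
Yield of E: 2ξ₂ / 566 = 0.86 → ξ₂ = 243.4 mol/s.
Outlet amounts (n = n₀ + Σ ν·ξ):
  A: 566 − 2(219.6) = 126.8
  C: 0 + 2(219.6) − 1(243.4) = 195.8
  E: 0 + 2(243.4) = 486.8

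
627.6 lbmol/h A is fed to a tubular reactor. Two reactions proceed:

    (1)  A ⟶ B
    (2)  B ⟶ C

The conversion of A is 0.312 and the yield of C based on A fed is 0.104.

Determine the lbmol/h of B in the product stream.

Conversion of A: A consumed = 1ξ₁ = 0.312 × 627.6 → ξ₁ = 195.8 lbmol/h.
Yield of C: 1ξ₂ / 627.6 = 0.104 → ξ₂ = 65.27 lbmol/h.
Outlet amounts (n = n₀ + Σ ν·ξ):
  A: 627.6 − 1(195.8) = 431.8
  B: 0 + 1(195.8) − 1(65.27) = 130.5
  C: 0 + 1(65.27) = 65.27

131 lbmol/h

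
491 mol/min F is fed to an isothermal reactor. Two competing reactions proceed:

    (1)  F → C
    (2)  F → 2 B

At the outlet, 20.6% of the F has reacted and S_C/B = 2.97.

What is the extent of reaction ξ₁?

ξ₁ = 86.6 mol/min

Conversion of F: F consumed = 0.206 × 491 = 101.1 mol/min = 1ξ₁ + 1ξ₂.
Selectivity: 1ξ₁ / (2ξ₂) = 2.97 → ξ₁ = 5.94 ξ₂.
Substitute: (1·5.94 + 1) ξ₂ = 101.1 → ξ₂ = 14.57 mol/min, ξ₁ = 86.57 mol/min.
Outlet amounts (n = n₀ + Σ ν·ξ):
  F: 491 − 1(86.57) − 1(14.57) = 389.9
  C: 0 + 1(86.57) = 86.57
  B: 0 + 2(14.57) = 29.15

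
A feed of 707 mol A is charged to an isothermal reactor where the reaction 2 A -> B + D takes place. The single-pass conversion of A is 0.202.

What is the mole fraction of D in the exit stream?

A reacted = 0.202 × 707 = 142.8 mol; ν_A = −2, so ξ = 142.8/2 = 71.41 mol.
Outlet amounts (n = n₀ + ν ξ):
  A: 707 − 2(71.41) = 564.2
  B: 0 + 1(71.41) = 71.41
  D: 0 + 1(71.41) = 71.41
Total out = 707 mol; y_D = 71.41 / 707 = 0.101.

0.101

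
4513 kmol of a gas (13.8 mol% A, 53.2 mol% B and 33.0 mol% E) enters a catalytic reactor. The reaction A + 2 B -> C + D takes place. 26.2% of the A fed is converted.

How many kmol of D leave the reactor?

163 kmol

A reacted = 0.262 × 622.8 = 163.2 kmol; ν_A = −1, so ξ = 163.2/1 = 163.2 kmol.
Outlet amounts (n = n₀ + ν ξ):
  A: 622.8 − 1(163.2) = 459.6
  B: 2401 − 2(163.2) = 2075
  C: 0 + 1(163.2) = 163.2
  D: 0 + 1(163.2) = 163.2
  E: 1489 (inert)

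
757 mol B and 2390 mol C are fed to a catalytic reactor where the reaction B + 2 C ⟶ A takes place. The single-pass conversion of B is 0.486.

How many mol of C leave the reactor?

1650 mol

B reacted = 0.486 × 757 = 367.9 mol; ν_B = −1, so ξ = 367.9/1 = 367.9 mol.
Outlet amounts (n = n₀ + ν ξ):
  B: 757 − 1(367.9) = 389.1
  C: 2390 − 2(367.9) = 1654
  A: 0 + 1(367.9) = 367.9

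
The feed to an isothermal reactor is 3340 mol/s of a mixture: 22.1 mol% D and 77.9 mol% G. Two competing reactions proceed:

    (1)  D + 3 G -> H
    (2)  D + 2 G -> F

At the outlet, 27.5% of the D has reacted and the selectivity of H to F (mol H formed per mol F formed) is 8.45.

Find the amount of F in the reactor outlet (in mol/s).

Conversion of D: D consumed = 0.275 × 738.1 = 203 mol/s = 1ξ₁ + 1ξ₂.
Selectivity: 1ξ₁ / (1ξ₂) = 8.45 → ξ₁ = 8.45 ξ₂.
Substitute: (1·8.45 + 1) ξ₂ = 203 → ξ₂ = 21.48 mol/s, ξ₁ = 181.5 mol/s.
Outlet amounts (n = n₀ + Σ ν·ξ):
  D: 738.1 − 1(181.5) − 1(21.48) = 535.2
  G: 2602 − 3(181.5) − 2(21.48) = 2014
  H: 0 + 1(181.5) = 181.5
  F: 0 + 1(21.48) = 21.48

21.5 mol/s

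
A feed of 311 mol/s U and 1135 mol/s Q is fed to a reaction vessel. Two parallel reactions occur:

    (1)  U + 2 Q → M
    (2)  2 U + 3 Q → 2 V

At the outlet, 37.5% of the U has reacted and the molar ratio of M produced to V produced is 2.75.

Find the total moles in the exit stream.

Conversion of U: U consumed = 0.375 × 311 = 116.6 mol/s = 1ξ₁ + 2ξ₂.
Selectivity: 1ξ₁ / (2ξ₂) = 2.75 → ξ₁ = 5.5 ξ₂.
Substitute: (1·5.5 + 2) ξ₂ = 116.6 → ξ₂ = 15.55 mol/s, ξ₁ = 85.53 mol/s.
Outlet amounts (n = n₀ + Σ ν·ξ):
  U: 311 − 1(85.53) − 2(15.55) = 194.4
  Q: 1135 − 2(85.53) − 3(15.55) = 917.3
  M: 0 + 1(85.53) = 85.53
  V: 0 + 2(15.55) = 31.1
Total out = 194.4 + 917.3 + 85.53 + 31.1 = 1228 mol/s.

1230 mol/s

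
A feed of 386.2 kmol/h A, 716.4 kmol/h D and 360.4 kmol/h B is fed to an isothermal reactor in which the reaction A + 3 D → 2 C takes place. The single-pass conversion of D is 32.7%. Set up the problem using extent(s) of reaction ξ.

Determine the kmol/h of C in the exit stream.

D reacted = 0.327 × 716.4 = 234.3 kmol/h; ν_D = −3, so ξ = 234.3/3 = 78.09 kmol/h.
Outlet amounts (n = n₀ + ν ξ):
  A: 386.2 − 1(78.09) = 308.1
  D: 716.4 − 3(78.09) = 482.1
  C: 0 + 2(78.09) = 156.2
  B: 360.4 (inert)

156 kmol/h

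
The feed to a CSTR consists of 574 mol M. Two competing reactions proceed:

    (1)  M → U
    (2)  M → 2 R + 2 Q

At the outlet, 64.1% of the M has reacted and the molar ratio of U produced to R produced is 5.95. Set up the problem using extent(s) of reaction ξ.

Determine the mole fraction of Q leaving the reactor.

Conversion of M: M consumed = 0.641 × 574 = 367.9 mol = 1ξ₁ + 1ξ₂.
Selectivity: 1ξ₁ / (2ξ₂) = 5.95 → ξ₁ = 11.9 ξ₂.
Substitute: (1·11.9 + 1) ξ₂ = 367.9 → ξ₂ = 28.52 mol, ξ₁ = 339.4 mol.
Outlet amounts (n = n₀ + Σ ν·ξ):
  M: 574 − 1(339.4) − 1(28.52) = 206.1
  U: 0 + 1(339.4) = 339.4
  R: 0 + 2(28.52) = 57.04
  Q: 0 + 2(28.52) = 57.04
Total out = 659.6 mol; y_Q = 57.04 / 659.6 = 0.08649.

0.0865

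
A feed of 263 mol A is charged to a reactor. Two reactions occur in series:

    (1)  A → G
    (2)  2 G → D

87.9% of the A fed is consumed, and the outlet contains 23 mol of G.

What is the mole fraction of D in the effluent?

0.655

Conversion of A: A consumed = 1ξ₁ = 0.879 × 263 → ξ₁ = 231.2 mol.
G balance: n_G = 0 + 1ξ₁ − 2ξ₂ = 23 → ξ₂ = (1·231.2 − 23)/2 = 104.1 mol.
Outlet amounts (n = n₀ + Σ ν·ξ):
  A: 263 − 1(231.2) = 31.82
  G: 0 + 1(231.2) − 2(104.1) = 23
  D: 0 + 1(104.1) = 104.1
Total out = 158.9 mol; y_D = 104.1 / 158.9 = 0.655.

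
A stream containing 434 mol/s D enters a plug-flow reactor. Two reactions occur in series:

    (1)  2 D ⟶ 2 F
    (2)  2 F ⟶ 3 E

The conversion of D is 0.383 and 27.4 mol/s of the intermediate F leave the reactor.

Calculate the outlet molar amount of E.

208 mol/s

Conversion of D: D consumed = 2ξ₁ = 0.383 × 434 → ξ₁ = 83.11 mol/s.
F balance: n_F = 0 + 2ξ₁ − 2ξ₂ = 27.4 → ξ₂ = (2·83.11 − 27.4)/2 = 69.41 mol/s.
Outlet amounts (n = n₀ + Σ ν·ξ):
  D: 434 − 2(83.11) = 267.8
  F: 0 + 2(83.11) − 2(69.41) = 27.4
  E: 0 + 3(69.41) = 208.2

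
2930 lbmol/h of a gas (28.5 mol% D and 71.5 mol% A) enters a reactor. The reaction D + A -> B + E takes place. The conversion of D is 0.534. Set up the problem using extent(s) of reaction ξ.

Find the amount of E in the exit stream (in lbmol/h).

446 lbmol/h

D reacted = 0.534 × 835 = 445.9 lbmol/h; ν_D = −1, so ξ = 445.9/1 = 445.9 lbmol/h.
Outlet amounts (n = n₀ + ν ξ):
  D: 835 − 1(445.9) = 389.1
  A: 2095 − 1(445.9) = 1649
  B: 0 + 1(445.9) = 445.9
  E: 0 + 1(445.9) = 445.9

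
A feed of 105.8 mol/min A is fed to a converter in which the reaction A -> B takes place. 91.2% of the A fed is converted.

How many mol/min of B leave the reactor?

96.5 mol/min

A reacted = 0.912 × 105.8 = 96.49 mol/min; ν_A = −1, so ξ = 96.49/1 = 96.49 mol/min.
Outlet amounts (n = n₀ + ν ξ):
  A: 105.8 − 1(96.49) = 9.31
  B: 0 + 1(96.49) = 96.49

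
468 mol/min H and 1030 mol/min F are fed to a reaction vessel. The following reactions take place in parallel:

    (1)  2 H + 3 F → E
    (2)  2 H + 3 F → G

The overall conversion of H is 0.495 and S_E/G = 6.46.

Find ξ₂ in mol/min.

ξ₂ = 15.5 mol/min

Conversion of H: H consumed = 0.495 × 468 = 231.7 mol/min = 2ξ₁ + 2ξ₂.
Selectivity: 1ξ₁ / (1ξ₂) = 6.46 → ξ₁ = 6.46 ξ₂.
Substitute: (2·6.46 + 2) ξ₂ = 231.7 → ξ₂ = 15.53 mol/min, ξ₁ = 100.3 mol/min.
Outlet amounts (n = n₀ + Σ ν·ξ):
  H: 468 − 2(100.3) − 2(15.53) = 236.3
  F: 1030 − 3(100.3) − 3(15.53) = 682.5
  E: 0 + 1(100.3) = 100.3
  G: 0 + 1(15.53) = 15.53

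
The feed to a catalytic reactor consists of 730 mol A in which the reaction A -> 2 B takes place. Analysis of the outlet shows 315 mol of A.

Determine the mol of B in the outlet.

For A: n = n₀ − 1ξ → 315 = 730 − 1ξ, giving ξ = 415 mol.
Outlet amounts (n = n₀ + ν ξ):
  A: 730 − 1(415) = 315
  B: 0 + 2(415) = 830

830 mol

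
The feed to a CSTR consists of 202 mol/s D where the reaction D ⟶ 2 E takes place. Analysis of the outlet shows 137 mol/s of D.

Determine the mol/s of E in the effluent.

130 mol/s

For D: n = n₀ − 1ξ → 137 = 202 − 1ξ, giving ξ = 65 mol/s.
Outlet amounts (n = n₀ + ν ξ):
  D: 202 − 1(65) = 137
  E: 0 + 2(65) = 130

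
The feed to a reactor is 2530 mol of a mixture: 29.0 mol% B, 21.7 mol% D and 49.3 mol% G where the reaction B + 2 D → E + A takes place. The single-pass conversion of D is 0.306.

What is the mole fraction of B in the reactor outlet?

D reacted = 0.306 × 549 = 168 mol; ν_D = −2, so ξ = 168/2 = 84 mol.
Outlet amounts (n = n₀ + ν ξ):
  B: 733.7 − 1(84) = 649.7
  D: 549 − 2(84) = 381
  E: 0 + 1(84) = 84
  A: 0 + 1(84) = 84
  G: 1247 (inert)
Total out = 2446 mol; y_B = 649.7 / 2446 = 0.2656.

0.266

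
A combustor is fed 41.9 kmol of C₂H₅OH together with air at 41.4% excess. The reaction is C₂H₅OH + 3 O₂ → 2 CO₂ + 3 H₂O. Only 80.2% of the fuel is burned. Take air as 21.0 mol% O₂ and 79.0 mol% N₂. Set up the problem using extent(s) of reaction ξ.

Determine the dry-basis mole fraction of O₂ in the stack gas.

Stoichiometric O₂ = 3 × 41.9 = 125.7 kmol; O₂ fed = 125.7 × 1.414 = 177.7 kmol.
N₂ fed = 177.7 × 79/21 = 668.6 kmol.
Fuel reacted = 0.802 × 41.9 → ξ = 33.6 kmol.
Outlet (n = n₀ + ν ξ):
  C₂H₅OH: 41.9 − 1(33.6) = 8.296
  O₂: 177.7 − 3(33.6) = 76.93
  N₂: 668.6 (inert)
  CO₂: 0 + 2(33.6) = 67.21
  H₂O: 0 + 3(33.6) = 100.8
Dry total = 821.1 kmol; y_O₂ (dry) = 76.93 / 821.1 = 0.09369.

0.0937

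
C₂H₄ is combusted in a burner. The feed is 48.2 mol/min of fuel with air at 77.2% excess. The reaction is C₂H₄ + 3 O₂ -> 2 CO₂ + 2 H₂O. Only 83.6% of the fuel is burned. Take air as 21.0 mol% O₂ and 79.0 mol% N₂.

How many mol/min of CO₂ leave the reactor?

80.6 mol/min

Stoichiometric O₂ = 3 × 48.2 = 144.6 mol/min; O₂ fed = 144.6 × 1.772 = 256.2 mol/min.
N₂ fed = 256.2 × 79/21 = 963.9 mol/min.
Fuel reacted = 0.836 × 48.2 → ξ = 40.3 mol/min.
Outlet (n = n₀ + ν ξ):
  C₂H₄: 48.2 − 1(40.3) = 7.905
  O₂: 256.2 − 3(40.3) = 135.3
  N₂: 963.9 (inert)
  CO₂: 0 + 2(40.3) = 80.59
  H₂O: 0 + 2(40.3) = 80.59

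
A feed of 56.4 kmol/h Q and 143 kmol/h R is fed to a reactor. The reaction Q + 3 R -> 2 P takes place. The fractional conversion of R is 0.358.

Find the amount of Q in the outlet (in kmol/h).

R reacted = 0.358 × 143 = 51.19 kmol/h; ν_R = −3, so ξ = 51.19/3 = 17.06 kmol/h.
Outlet amounts (n = n₀ + ν ξ):
  Q: 56.4 − 1(17.06) = 39.34
  R: 143 − 3(17.06) = 91.81
  P: 0 + 2(17.06) = 34.13

39.3 kmol/h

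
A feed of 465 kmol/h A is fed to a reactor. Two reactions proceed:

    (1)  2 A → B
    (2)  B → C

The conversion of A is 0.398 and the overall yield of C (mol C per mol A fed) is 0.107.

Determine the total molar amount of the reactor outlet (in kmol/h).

Conversion of A: A consumed = 2ξ₁ = 0.398 × 465 → ξ₁ = 92.54 kmol/h.
Yield of C: 1ξ₂ / 465 = 0.107 → ξ₂ = 49.76 kmol/h.
Outlet amounts (n = n₀ + Σ ν·ξ):
  A: 465 − 2(92.54) = 279.9
  B: 0 + 1(92.54) − 1(49.76) = 42.78
  C: 0 + 1(49.76) = 49.76
Total out = 279.9 + 42.78 + 49.76 = 372.5 kmol/h.

372 kmol/h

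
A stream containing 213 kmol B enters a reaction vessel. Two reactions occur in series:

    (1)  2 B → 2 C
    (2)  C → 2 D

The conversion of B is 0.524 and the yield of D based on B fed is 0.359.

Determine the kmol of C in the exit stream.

73.4 kmol

Conversion of B: B consumed = 2ξ₁ = 0.524 × 213 → ξ₁ = 55.81 kmol.
Yield of D: 2ξ₂ / 213 = 0.359 → ξ₂ = 38.23 kmol.
Outlet amounts (n = n₀ + Σ ν·ξ):
  B: 213 − 2(55.81) = 101.4
  C: 0 + 2(55.81) − 1(38.23) = 73.38
  D: 0 + 2(38.23) = 76.47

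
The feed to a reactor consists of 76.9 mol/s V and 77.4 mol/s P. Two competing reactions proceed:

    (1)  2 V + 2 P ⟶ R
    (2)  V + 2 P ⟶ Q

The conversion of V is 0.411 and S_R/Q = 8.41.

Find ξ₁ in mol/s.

ξ₁ = 14.9 mol/s

Conversion of V: V consumed = 0.411 × 76.9 = 31.61 mol/s = 2ξ₁ + 1ξ₂.
Selectivity: 1ξ₁ / (1ξ₂) = 8.41 → ξ₁ = 8.41 ξ₂.
Substitute: (2·8.41 + 1) ξ₂ = 31.61 → ξ₂ = 1.774 mol/s, ξ₁ = 14.92 mol/s.
Outlet amounts (n = n₀ + Σ ν·ξ):
  V: 76.9 − 2(14.92) − 1(1.774) = 45.29
  P: 77.4 − 2(14.92) − 2(1.774) = 44.02
  R: 0 + 1(14.92) = 14.92
  Q: 0 + 1(1.774) = 1.774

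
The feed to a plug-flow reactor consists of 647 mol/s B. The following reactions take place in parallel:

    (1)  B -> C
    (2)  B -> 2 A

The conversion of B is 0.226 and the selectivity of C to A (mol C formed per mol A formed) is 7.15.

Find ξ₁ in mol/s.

ξ₁ = 137 mol/s

Conversion of B: B consumed = 0.226 × 647 = 146.2 mol/s = 1ξ₁ + 1ξ₂.
Selectivity: 1ξ₁ / (2ξ₂) = 7.15 → ξ₁ = 14.3 ξ₂.
Substitute: (1·14.3 + 1) ξ₂ = 146.2 → ξ₂ = 9.557 mol/s, ξ₁ = 136.7 mol/s.
Outlet amounts (n = n₀ + Σ ν·ξ):
  B: 647 − 1(136.7) − 1(9.557) = 500.8
  C: 0 + 1(136.7) = 136.7
  A: 0 + 2(9.557) = 19.11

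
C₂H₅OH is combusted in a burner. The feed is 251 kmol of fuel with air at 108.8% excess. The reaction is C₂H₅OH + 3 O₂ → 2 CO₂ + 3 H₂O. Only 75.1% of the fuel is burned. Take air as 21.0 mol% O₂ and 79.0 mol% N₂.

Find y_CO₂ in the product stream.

Stoichiometric O₂ = 3 × 251 = 753 kmol; O₂ fed = 753 × 2.088 = 1572 kmol.
N₂ fed = 1572 × 79/21 = 5915 kmol.
Fuel reacted = 0.751 × 251 → ξ = 188.5 kmol.
Outlet (n = n₀ + ν ξ):
  C₂H₅OH: 251 − 1(188.5) = 62.5
  O₂: 1572 − 3(188.5) = 1007
  N₂: 5915 (inert)
  CO₂: 0 + 2(188.5) = 377
  H₂O: 0 + 3(188.5) = 565.5
Total out = 7926 kmol; y_CO₂ = 377 / 7926 = 0.04756.

0.0476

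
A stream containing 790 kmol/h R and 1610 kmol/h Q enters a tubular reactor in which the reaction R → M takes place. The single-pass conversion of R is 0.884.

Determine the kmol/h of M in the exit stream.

R reacted = 0.884 × 790 = 698.4 kmol/h; ν_R = −1, so ξ = 698.4/1 = 698.4 kmol/h.
Outlet amounts (n = n₀ + ν ξ):
  R: 790 − 1(698.4) = 91.64
  M: 0 + 1(698.4) = 698.4
  Q: 1610 (inert)

698 kmol/h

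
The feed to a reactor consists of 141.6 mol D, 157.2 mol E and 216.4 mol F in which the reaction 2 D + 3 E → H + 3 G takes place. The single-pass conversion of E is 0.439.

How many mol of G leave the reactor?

E reacted = 0.439 × 157.2 = 69.01 mol; ν_E = −3, so ξ = 69.01/3 = 23 mol.
Outlet amounts (n = n₀ + ν ξ):
  D: 141.6 − 2(23) = 95.59
  E: 157.2 − 3(23) = 88.19
  H: 0 + 1(23) = 23
  G: 0 + 3(23) = 69.01
  F: 216.4 (inert)

69 mol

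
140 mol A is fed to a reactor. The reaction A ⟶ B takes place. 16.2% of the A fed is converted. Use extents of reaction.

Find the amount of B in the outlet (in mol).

22.7 mol

A reacted = 0.162 × 140 = 22.68 mol; ν_A = −1, so ξ = 22.68/1 = 22.68 mol.
Outlet amounts (n = n₀ + ν ξ):
  A: 140 − 1(22.68) = 117.3
  B: 0 + 1(22.68) = 22.68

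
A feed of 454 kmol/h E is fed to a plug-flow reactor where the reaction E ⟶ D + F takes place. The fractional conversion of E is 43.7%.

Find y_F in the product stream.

E reacted = 0.437 × 454 = 198.4 kmol/h; ν_E = −1, so ξ = 198.4/1 = 198.4 kmol/h.
Outlet amounts (n = n₀ + ν ξ):
  E: 454 − 1(198.4) = 255.6
  D: 0 + 1(198.4) = 198.4
  F: 0 + 1(198.4) = 198.4
Total out = 652.4 kmol/h; y_F = 198.4 / 652.4 = 0.3041.

0.304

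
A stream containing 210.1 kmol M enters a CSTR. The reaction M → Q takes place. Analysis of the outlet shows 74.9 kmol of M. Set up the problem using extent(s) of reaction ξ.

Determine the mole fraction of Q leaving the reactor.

0.644

For M: n = n₀ − 1ξ → 74.9 = 210.1 − 1ξ, giving ξ = 135.2 kmol.
Outlet amounts (n = n₀ + ν ξ):
  M: 210.1 − 1(135.2) = 74.9
  Q: 0 + 1(135.2) = 135.2
Total out = 210.1 kmol; y_Q = 135.2 / 210.1 = 0.6435.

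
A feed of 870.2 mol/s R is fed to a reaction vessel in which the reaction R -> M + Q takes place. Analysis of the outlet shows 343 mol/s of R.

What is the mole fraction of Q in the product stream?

For R: n = n₀ − 1ξ → 343 = 870.2 − 1ξ, giving ξ = 527.2 mol/s.
Outlet amounts (n = n₀ + ν ξ):
  R: 870.2 − 1(527.2) = 343
  M: 0 + 1(527.2) = 527.2
  Q: 0 + 1(527.2) = 527.2
Total out = 1397 mol/s; y_Q = 527.2 / 1397 = 0.3773.

0.377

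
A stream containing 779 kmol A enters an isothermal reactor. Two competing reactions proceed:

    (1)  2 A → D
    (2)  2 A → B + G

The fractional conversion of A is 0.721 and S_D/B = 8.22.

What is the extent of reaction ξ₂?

Conversion of A: A consumed = 0.721 × 779 = 561.7 kmol = 2ξ₁ + 2ξ₂.
Selectivity: 1ξ₁ / (1ξ₂) = 8.22 → ξ₁ = 8.22 ξ₂.
Substitute: (2·8.22 + 2) ξ₂ = 561.7 → ξ₂ = 30.46 kmol, ξ₁ = 250.4 kmol.
Outlet amounts (n = n₀ + Σ ν·ξ):
  A: 779 − 2(250.4) − 2(30.46) = 217.3
  D: 0 + 1(250.4) = 250.4
  B: 0 + 1(30.46) = 30.46
  G: 0 + 1(30.46) = 30.46

ξ₂ = 30.5 kmol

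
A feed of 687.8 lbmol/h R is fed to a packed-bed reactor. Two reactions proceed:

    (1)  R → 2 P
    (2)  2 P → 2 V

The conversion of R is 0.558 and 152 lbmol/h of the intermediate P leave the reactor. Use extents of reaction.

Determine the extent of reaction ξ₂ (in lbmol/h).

ξ₂ = 308 lbmol/h

Conversion of R: R consumed = 1ξ₁ = 0.558 × 687.8 → ξ₁ = 383.8 lbmol/h.
P balance: n_P = 0 + 2ξ₁ − 2ξ₂ = 152 → ξ₂ = (2·383.8 − 152)/2 = 307.8 lbmol/h.
Outlet amounts (n = n₀ + Σ ν·ξ):
  R: 687.8 − 1(383.8) = 304
  P: 0 + 2(383.8) − 2(307.8) = 152
  V: 0 + 2(307.8) = 615.6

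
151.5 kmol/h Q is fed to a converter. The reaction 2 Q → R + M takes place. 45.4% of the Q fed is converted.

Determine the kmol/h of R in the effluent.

Q reacted = 0.454 × 151.5 = 68.78 kmol/h; ν_Q = −2, so ξ = 68.78/2 = 34.39 kmol/h.
Outlet amounts (n = n₀ + ν ξ):
  Q: 151.5 − 2(34.39) = 82.72
  R: 0 + 1(34.39) = 34.39
  M: 0 + 1(34.39) = 34.39

34.4 kmol/h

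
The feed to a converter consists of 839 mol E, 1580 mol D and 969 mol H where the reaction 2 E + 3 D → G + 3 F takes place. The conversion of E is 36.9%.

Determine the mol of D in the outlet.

E reacted = 0.369 × 839 = 309.6 mol; ν_E = −2, so ξ = 309.6/2 = 154.8 mol.
Outlet amounts (n = n₀ + ν ξ):
  E: 839 − 2(154.8) = 529.4
  D: 1580 − 3(154.8) = 1116
  G: 0 + 1(154.8) = 154.8
  F: 0 + 3(154.8) = 464.4
  H: 969 (inert)

1120 mol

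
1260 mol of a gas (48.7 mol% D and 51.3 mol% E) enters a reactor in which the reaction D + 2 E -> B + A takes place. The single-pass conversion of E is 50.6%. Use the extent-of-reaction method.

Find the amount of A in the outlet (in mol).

E reacted = 0.506 × 646.4 = 327.1 mol; ν_E = −2, so ξ = 327.1/2 = 163.5 mol.
Outlet amounts (n = n₀ + ν ξ):
  D: 613.6 − 1(163.5) = 450.1
  E: 646.4 − 2(163.5) = 319.3
  B: 0 + 1(163.5) = 163.5
  A: 0 + 1(163.5) = 163.5

164 mol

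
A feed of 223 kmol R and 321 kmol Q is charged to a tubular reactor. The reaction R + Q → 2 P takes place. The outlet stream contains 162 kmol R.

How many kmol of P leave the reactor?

122 kmol

For R: n = n₀ − 1ξ → 162 = 223 − 1ξ, giving ξ = 61 kmol.
Outlet amounts (n = n₀ + ν ξ):
  R: 223 − 1(61) = 162
  Q: 321 − 1(61) = 260
  P: 0 + 2(61) = 122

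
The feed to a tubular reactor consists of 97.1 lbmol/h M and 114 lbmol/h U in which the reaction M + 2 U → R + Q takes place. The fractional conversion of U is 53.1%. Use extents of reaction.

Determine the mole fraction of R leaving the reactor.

0.167

U reacted = 0.531 × 114 = 60.53 lbmol/h; ν_U = −2, so ξ = 60.53/2 = 30.27 lbmol/h.
Outlet amounts (n = n₀ + ν ξ):
  M: 97.1 − 1(30.27) = 66.83
  U: 114 − 2(30.27) = 53.47
  R: 0 + 1(30.27) = 30.27
  Q: 0 + 1(30.27) = 30.27
Total out = 180.8 lbmol/h; y_R = 30.27 / 180.8 = 0.1674.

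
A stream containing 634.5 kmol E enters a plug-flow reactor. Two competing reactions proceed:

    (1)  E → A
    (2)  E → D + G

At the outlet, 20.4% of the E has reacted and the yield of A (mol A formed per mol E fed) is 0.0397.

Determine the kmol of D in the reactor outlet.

104 kmol

Yield of A: 1ξ₁ / 634.5 = 0.0397 → ξ₁ = 25.19 kmol.
Conversion of E: 1ξ₁ + 1ξ₂ = 0.204 × 634.5 = 129.4 → ξ₂ = 104.2 kmol.
Outlet amounts (n = n₀ + Σ ν·ξ):
  E: 634.5 − 1(25.19) − 1(104.2) = 505.1
  A: 0 + 1(25.19) = 25.19
  D: 0 + 1(104.2) = 104.2
  G: 0 + 1(104.2) = 104.2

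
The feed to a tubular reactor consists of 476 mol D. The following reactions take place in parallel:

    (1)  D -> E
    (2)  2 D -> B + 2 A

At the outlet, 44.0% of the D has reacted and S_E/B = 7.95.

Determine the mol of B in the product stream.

21 mol

Conversion of D: D consumed = 0.44 × 476 = 209.4 mol = 1ξ₁ + 2ξ₂.
Selectivity: 1ξ₁ / (1ξ₂) = 7.95 → ξ₁ = 7.95 ξ₂.
Substitute: (1·7.95 + 2) ξ₂ = 209.4 → ξ₂ = 21.05 mol, ξ₁ = 167.3 mol.
Outlet amounts (n = n₀ + Σ ν·ξ):
  D: 476 − 1(167.3) − 2(21.05) = 266.6
  E: 0 + 1(167.3) = 167.3
  B: 0 + 1(21.05) = 21.05
  A: 0 + 2(21.05) = 42.1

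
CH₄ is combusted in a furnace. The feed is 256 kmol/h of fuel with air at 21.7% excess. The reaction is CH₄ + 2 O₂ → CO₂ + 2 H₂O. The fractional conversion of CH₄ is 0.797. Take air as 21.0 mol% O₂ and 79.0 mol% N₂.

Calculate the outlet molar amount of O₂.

215 kmol/h

Stoichiometric O₂ = 2 × 256 = 512 kmol/h; O₂ fed = 512 × 1.217 = 623.1 kmol/h.
N₂ fed = 623.1 × 79/21 = 2344 kmol/h.
Fuel reacted = 0.797 × 256 → ξ = 204 kmol/h.
Outlet (n = n₀ + ν ξ):
  CH₄: 256 − 1(204) = 51.97
  O₂: 623.1 − 2(204) = 215
  N₂: 2344 (inert)
  CO₂: 0 + 1(204) = 204
  H₂O: 0 + 2(204) = 408.1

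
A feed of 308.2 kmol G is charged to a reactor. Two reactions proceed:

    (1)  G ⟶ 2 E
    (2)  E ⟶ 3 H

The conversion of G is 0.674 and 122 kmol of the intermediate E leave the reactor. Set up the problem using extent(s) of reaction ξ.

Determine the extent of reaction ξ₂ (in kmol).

Conversion of G: G consumed = 1ξ₁ = 0.674 × 308.2 → ξ₁ = 207.7 kmol.
E balance: n_E = 0 + 2ξ₁ − 1ξ₂ = 122 → ξ₂ = (2·207.7 − 122)/1 = 293.5 kmol.
Outlet amounts (n = n₀ + Σ ν·ξ):
  G: 308.2 − 1(207.7) = 100.5
  E: 0 + 2(207.7) − 1(293.5) = 122
  H: 0 + 3(293.5) = 880.4

ξ₂ = 293 kmol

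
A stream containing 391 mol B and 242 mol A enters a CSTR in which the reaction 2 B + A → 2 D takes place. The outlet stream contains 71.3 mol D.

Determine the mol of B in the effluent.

320 mol

For D: n = n₀ + 2ξ → 71.3 = 0 + 2ξ, giving ξ = 35.65 mol.
Outlet amounts (n = n₀ + ν ξ):
  B: 391 − 2(35.65) = 319.7
  A: 242 − 1(35.65) = 206.3
  D: 0 + 2(35.65) = 71.3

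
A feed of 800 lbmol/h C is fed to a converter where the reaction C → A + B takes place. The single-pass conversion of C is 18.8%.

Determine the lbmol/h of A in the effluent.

C reacted = 0.188 × 800 = 150.4 lbmol/h; ν_C = −1, so ξ = 150.4/1 = 150.4 lbmol/h.
Outlet amounts (n = n₀ + ν ξ):
  C: 800 − 1(150.4) = 649.6
  A: 0 + 1(150.4) = 150.4
  B: 0 + 1(150.4) = 150.4

150 lbmol/h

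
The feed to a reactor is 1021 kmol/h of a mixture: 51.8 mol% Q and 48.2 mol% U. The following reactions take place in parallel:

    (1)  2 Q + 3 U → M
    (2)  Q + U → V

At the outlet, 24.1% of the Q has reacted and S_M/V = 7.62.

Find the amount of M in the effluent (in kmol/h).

59.8 kmol/h

Conversion of Q: Q consumed = 0.241 × 528.9 = 127.5 kmol/h = 2ξ₁ + 1ξ₂.
Selectivity: 1ξ₁ / (1ξ₂) = 7.62 → ξ₁ = 7.62 ξ₂.
Substitute: (2·7.62 + 1) ξ₂ = 127.5 → ξ₂ = 7.848 kmol/h, ξ₁ = 59.81 kmol/h.
Outlet amounts (n = n₀ + Σ ν·ξ):
  Q: 528.9 − 2(59.81) − 1(7.848) = 401.4
  U: 492.1 − 3(59.81) − 1(7.848) = 304.9
  M: 0 + 1(59.81) = 59.81
  V: 0 + 1(7.848) = 7.848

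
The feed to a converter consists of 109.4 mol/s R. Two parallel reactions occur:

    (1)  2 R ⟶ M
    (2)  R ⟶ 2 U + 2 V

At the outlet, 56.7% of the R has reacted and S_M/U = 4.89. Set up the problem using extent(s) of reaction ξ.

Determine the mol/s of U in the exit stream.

6.03 mol/s

Conversion of R: R consumed = 0.567 × 109.4 = 62.03 mol/s = 2ξ₁ + 1ξ₂.
Selectivity: 1ξ₁ / (2ξ₂) = 4.89 → ξ₁ = 9.78 ξ₂.
Substitute: (2·9.78 + 1) ξ₂ = 62.03 → ξ₂ = 3.017 mol/s, ξ₁ = 29.51 mol/s.
Outlet amounts (n = n₀ + Σ ν·ξ):
  R: 109.4 − 2(29.51) − 1(3.017) = 47.37
  M: 0 + 1(29.51) = 29.51
  U: 0 + 2(3.017) = 6.034
  V: 0 + 2(3.017) = 6.034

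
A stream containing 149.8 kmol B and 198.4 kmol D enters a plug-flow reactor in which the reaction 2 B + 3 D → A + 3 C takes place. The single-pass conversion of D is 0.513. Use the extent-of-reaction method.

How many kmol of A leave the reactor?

D reacted = 0.513 × 198.4 = 101.8 kmol; ν_D = −3, so ξ = 101.8/3 = 33.93 kmol.
Outlet amounts (n = n₀ + ν ξ):
  B: 149.8 − 2(33.93) = 81.95
  D: 198.4 − 3(33.93) = 96.62
  A: 0 + 1(33.93) = 33.93
  C: 0 + 3(33.93) = 101.8

33.9 kmol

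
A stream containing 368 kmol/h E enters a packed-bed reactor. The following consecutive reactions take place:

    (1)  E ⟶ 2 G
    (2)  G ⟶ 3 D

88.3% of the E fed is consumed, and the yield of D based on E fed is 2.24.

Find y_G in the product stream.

0.302

Conversion of E: E consumed = 1ξ₁ = 0.883 × 368 → ξ₁ = 324.9 kmol/h.
Yield of D: 3ξ₂ / 368 = 2.24 → ξ₂ = 274.8 kmol/h.
Outlet amounts (n = n₀ + Σ ν·ξ):
  E: 368 − 1(324.9) = 43.06
  G: 0 + 2(324.9) − 1(274.8) = 375.1
  D: 0 + 3(274.8) = 824.3
Total out = 1242 kmol/h; y_G = 375.1 / 1242 = 0.3019.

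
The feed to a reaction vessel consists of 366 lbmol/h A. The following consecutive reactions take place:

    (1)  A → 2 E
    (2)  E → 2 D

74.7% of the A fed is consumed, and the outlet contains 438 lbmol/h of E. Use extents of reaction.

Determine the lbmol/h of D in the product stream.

Conversion of A: A consumed = 1ξ₁ = 0.747 × 366 → ξ₁ = 273.4 lbmol/h.
E balance: n_E = 0 + 2ξ₁ − 1ξ₂ = 438 → ξ₂ = (2·273.4 − 438)/1 = 108.8 lbmol/h.
Outlet amounts (n = n₀ + Σ ν·ξ):
  A: 366 − 1(273.4) = 92.6
  E: 0 + 2(273.4) − 1(108.8) = 438
  D: 0 + 2(108.8) = 217.6

218 lbmol/h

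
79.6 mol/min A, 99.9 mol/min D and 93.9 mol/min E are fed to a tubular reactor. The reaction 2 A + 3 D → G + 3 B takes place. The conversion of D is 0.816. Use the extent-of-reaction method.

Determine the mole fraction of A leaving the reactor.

0.103

D reacted = 0.816 × 99.9 = 81.52 mol/min; ν_D = −3, so ξ = 81.52/3 = 27.17 mol/min.
Outlet amounts (n = n₀ + ν ξ):
  A: 79.6 − 2(27.17) = 25.25
  D: 99.9 − 3(27.17) = 18.38
  G: 0 + 1(27.17) = 27.17
  B: 0 + 3(27.17) = 81.52
  E: 93.9 (inert)
Total out = 246.2 mol/min; y_A = 25.25 / 246.2 = 0.1026.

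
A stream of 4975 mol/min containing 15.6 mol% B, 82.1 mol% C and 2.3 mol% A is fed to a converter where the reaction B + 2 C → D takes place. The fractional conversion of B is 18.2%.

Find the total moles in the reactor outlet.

4690 mol/min

B reacted = 0.182 × 776.1 = 141.3 mol/min; ν_B = −1, so ξ = 141.3/1 = 141.3 mol/min.
Outlet amounts (n = n₀ + ν ξ):
  B: 776.1 − 1(141.3) = 634.8
  C: 4084 − 2(141.3) = 3802
  D: 0 + 1(141.3) = 141.3
  A: 114.4 (inert)
Total out = 634.8 + 3802 + 141.3 + 114.4 = 4692 mol/min.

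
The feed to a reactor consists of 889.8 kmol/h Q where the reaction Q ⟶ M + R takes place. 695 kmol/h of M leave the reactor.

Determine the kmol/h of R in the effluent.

For M: n = n₀ + 1ξ → 695 = 0 + 1ξ, giving ξ = 695 kmol/h.
Outlet amounts (n = n₀ + ν ξ):
  Q: 889.8 − 1(695) = 194.8
  M: 0 + 1(695) = 695
  R: 0 + 1(695) = 695

695 kmol/h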